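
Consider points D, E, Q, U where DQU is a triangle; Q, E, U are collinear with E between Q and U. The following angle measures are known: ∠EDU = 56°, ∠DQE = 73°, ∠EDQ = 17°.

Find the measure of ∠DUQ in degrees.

∠DUQ = 34°

1. ∠DEQ = 90°  [△DQE]
2. ∠DEU = 90°  [linear pair at E on QU]
3. ∠DUE = 34°  [△DEU]
4. ∠DUQ = 34°  [E on ray UQ]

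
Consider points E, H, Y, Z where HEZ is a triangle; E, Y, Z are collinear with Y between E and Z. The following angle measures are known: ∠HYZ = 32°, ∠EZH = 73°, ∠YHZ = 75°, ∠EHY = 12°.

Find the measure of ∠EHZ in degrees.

1. ∠EYH = 148°  [linear pair at Y on EZ]
2. ∠HEY = 20°  [△HEY]
3. ∠HEZ = 20°  [Y on ray EZ]
4. ∠EHZ = 87°  [△HEZ]

∠EHZ = 87°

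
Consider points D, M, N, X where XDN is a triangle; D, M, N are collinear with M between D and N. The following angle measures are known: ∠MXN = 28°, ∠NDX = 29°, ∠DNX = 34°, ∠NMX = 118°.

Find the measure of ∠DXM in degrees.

∠DXM = 89°

1. ∠MDX = 29°  [M on ray DN]
2. ∠DMX = 62°  [linear pair at M on DN]
3. ∠DXM = 89°  [△XDM]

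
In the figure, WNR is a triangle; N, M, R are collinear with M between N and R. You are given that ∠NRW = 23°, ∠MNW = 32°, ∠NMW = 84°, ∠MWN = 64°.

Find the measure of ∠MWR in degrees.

∠MWR = 61°

1. ∠MRW = 23°  [M on ray RN]
2. ∠RMW = 96°  [linear pair at M on NR]
3. ∠MWR = 61°  [△WMR]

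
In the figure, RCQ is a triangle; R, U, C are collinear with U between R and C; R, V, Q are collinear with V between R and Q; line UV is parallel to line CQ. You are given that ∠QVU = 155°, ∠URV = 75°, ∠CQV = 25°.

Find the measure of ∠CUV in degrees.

1. ∠RVU = 25°  [linear pair at V on RQ]
2. ∠RUV = 80°  [△RUV]
3. ∠CUV = 100°  [linear pair at U on RC]

∠CUV = 100°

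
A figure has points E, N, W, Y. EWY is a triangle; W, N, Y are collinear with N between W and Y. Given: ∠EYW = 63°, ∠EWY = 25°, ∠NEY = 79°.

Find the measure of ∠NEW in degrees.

∠NEW = 13°

1. ∠EYN = 63°  [N on ray YW]
2. ∠EWN = 25°  [N on ray WY]
3. ∠ENY = 38°  [△ENY]
4. ∠ENW = 142°  [linear pair at N on WY]
5. ∠NEW = 13°  [△EWN]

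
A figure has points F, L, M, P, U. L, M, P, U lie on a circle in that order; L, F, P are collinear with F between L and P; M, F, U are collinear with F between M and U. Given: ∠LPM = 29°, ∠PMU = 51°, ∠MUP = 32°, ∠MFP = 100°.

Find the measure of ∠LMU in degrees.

1. ∠MLP = 32°  [same arc MP]
2. ∠LFM = 80°  [linear pair at F on LP]
3. ∠LMU = 68°  [△LFM]

∠LMU = 68°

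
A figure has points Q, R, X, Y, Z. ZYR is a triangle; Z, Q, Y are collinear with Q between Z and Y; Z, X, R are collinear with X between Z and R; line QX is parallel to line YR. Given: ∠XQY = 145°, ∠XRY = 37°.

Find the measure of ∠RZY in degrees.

∠RZY = 108°

1. ∠XQZ = 35°  [linear pair at Q on ZY]
2. ∠YRZ = 37°  [X on ray RZ]
3. ∠RYZ = 35°  [QX∥YR, corresponding at Q]
4. ∠RZY = 108°  [△ZYR]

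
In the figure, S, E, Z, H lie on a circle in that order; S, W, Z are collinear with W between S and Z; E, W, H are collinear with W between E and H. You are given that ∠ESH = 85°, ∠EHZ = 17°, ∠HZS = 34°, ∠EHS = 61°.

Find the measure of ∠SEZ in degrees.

∠SEZ = 102°

1. ∠ESZ = 17°  [same arc EZ]
2. ∠EZS = 61°  [same arc SE]
3. ∠SEZ = 102°  [△SEZ]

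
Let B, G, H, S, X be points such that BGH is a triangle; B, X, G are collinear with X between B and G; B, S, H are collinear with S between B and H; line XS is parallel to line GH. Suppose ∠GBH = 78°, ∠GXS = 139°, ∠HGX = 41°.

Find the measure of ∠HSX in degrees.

∠HSX = 119°

1. ∠SBX = 78°  [X on BG, S on BH]
2. ∠BXS = 41°  [linear pair at X on BG]
3. ∠BSX = 61°  [△BXS]
4. ∠HSX = 119°  [linear pair at S on BH]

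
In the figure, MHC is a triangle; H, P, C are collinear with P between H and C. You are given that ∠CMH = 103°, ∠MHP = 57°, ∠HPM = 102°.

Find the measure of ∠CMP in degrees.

∠CMP = 82°

1. ∠CHM = 57°  [P on ray HC]
2. ∠CPM = 78°  [linear pair at P on HC]
3. ∠HCM = 20°  [△MHC]
4. ∠MCP = 20°  [P on ray CH]
5. ∠CMP = 82°  [△MPC]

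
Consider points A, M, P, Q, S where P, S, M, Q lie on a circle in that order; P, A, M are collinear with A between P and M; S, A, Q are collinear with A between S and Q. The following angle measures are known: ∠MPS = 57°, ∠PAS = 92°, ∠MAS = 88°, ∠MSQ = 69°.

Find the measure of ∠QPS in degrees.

1. ∠MQS = 57°  [same arc SM]
2. ∠QMS = 54°  [△SMQ]
3. ∠QPS = 126°  [cyclic PSMQ, opposite ∠P+∠M]

∠QPS = 126°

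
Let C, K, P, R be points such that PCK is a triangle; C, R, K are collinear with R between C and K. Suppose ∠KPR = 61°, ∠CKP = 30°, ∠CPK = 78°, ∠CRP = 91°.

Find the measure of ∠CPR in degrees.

∠CPR = 17°

1. ∠KCP = 72°  [△PCK]
2. ∠PCR = 72°  [R on ray CK]
3. ∠CPR = 17°  [△PCR]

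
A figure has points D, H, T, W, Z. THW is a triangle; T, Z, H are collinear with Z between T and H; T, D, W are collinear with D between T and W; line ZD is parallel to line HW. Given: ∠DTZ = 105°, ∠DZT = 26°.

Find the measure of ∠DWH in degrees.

∠DWH = 49°

1. ∠TDZ = 49°  [△TZD]
2. ∠WDZ = 131°  [linear pair at D on TW]
3. ∠DWH = 49°  [ZD∥HW, co-interior at W–D]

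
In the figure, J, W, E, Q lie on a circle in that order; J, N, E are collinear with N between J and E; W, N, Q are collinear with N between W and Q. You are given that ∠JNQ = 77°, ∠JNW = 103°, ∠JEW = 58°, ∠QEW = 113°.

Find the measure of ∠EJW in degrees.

∠EJW = 22°

1. ∠ENW = 77°  [vertical angles at N]
2. ∠EWQ = 45°  [△WNE]
3. ∠EQW = 22°  [△WEQ]
4. ∠EJW = 22°  [same arc WE]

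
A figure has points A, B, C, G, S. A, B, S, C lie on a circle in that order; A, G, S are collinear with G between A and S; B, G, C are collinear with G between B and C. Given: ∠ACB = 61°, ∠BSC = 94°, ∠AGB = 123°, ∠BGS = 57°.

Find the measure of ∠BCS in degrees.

∠BCS = 24°

1. ∠ASB = 61°  [same arc AB]
2. ∠CBS = 62°  [△BGS]
3. ∠BCS = 24°  [△BSC]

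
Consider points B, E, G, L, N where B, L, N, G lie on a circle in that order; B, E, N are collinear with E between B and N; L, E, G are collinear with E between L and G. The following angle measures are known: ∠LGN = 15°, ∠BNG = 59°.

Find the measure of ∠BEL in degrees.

∠BEL = 106°

1. ∠LBN = 15°  [same arc LN]
2. ∠BLG = 59°  [same arc BG]
3. ∠BEL = 106°  [△BEL]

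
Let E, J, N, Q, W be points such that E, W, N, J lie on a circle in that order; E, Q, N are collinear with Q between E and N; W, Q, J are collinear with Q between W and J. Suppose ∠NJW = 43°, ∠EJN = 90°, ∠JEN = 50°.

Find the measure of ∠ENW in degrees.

1. ∠NEW = 43°  [same arc WN]
2. ∠EWN = 90°  [cyclic EWNJ, opposite ∠W+∠J]
3. ∠ENW = 47°  [△EWN]

∠ENW = 47°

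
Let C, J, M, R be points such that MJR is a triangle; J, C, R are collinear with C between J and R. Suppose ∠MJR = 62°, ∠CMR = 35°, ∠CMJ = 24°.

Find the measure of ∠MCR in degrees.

∠MCR = 86°

1. ∠CJM = 62°  [C on ray JR]
2. ∠JCM = 94°  [△MJC]
3. ∠MCR = 86°  [linear pair at C on JR]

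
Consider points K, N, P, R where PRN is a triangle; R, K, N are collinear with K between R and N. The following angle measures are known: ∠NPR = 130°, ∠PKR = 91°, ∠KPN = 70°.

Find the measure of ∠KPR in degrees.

∠KPR = 60°

1. ∠NKP = 89°  [linear pair at K on RN]
2. ∠KNP = 21°  [△PKN]
3. ∠PNR = 21°  [K on ray NR]
4. ∠NRP = 29°  [△PRN]
5. ∠KRP = 29°  [K on ray RN]
6. ∠KPR = 60°  [△PRK]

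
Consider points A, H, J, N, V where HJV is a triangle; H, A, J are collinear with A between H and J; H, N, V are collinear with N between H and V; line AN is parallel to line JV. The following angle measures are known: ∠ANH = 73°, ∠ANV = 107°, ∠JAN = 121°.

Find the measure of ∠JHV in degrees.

1. ∠HAN = 59°  [linear pair at A on HJ]
2. ∠AHN = 48°  [△HAN]
3. ∠JHV = 48°  [A on HJ, N on HV]

∠JHV = 48°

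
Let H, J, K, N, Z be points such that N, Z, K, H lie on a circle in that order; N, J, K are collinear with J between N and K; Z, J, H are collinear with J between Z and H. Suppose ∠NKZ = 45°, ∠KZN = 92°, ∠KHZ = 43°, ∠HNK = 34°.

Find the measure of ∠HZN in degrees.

∠HZN = 58°

1. ∠KHN = 88°  [cyclic NZKH, opposite ∠Z+∠H]
2. ∠HKN = 58°  [△NKH]
3. ∠HZN = 58°  [same arc NH]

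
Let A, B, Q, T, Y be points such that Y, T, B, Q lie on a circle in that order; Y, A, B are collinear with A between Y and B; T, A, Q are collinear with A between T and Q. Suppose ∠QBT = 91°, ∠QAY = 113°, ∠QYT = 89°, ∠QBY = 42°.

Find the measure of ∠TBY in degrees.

∠TBY = 49°

1. ∠QTY = 42°  [same arc YQ]
2. ∠TQY = 49°  [△YTQ]
3. ∠TBY = 49°  [same arc YT]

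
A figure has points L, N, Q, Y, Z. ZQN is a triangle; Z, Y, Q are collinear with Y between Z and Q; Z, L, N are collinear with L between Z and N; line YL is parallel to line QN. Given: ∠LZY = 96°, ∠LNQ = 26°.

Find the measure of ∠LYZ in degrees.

∠LYZ = 58°

1. ∠NZQ = 96°  [Y on ZQ, L on ZN]
2. ∠QNZ = 26°  [L on ray NZ]
3. ∠NQZ = 58°  [△ZQN]
4. ∠LYZ = 58°  [YL∥QN, corresponding at Y]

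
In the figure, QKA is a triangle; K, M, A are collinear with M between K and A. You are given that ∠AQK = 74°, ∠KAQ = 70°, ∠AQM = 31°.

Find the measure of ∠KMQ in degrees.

∠KMQ = 101°

1. ∠MAQ = 70°  [M on ray AK]
2. ∠AMQ = 79°  [△QMA]
3. ∠KMQ = 101°  [linear pair at M on KA]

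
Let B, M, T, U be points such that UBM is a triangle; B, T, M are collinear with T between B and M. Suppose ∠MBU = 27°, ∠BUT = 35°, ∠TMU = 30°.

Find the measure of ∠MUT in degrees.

1. ∠TBU = 27°  [T on ray BM]
2. ∠BTU = 118°  [△UBT]
3. ∠MTU = 62°  [linear pair at T on BM]
4. ∠MUT = 88°  [△UTM]

∠MUT = 88°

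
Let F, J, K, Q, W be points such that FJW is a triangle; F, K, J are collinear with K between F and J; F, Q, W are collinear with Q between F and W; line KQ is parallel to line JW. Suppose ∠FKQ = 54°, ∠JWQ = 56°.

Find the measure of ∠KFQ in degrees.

∠KFQ = 70°

1. ∠FJW = 54°  [KQ∥JW, corresponding at K]
2. ∠FWJ = 56°  [Q on ray WF]
3. ∠JFW = 70°  [△FJW]
4. ∠KFQ = 70°  [K on FJ, Q on FW]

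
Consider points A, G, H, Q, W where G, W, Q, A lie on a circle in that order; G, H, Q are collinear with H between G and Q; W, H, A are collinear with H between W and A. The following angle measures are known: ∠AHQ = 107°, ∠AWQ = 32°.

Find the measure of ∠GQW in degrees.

1. ∠GHW = 107°  [vertical angles at H]
2. ∠QHW = 73°  [linear pair at H on GQ]
3. ∠GQW = 75°  [△WHQ]

∠GQW = 75°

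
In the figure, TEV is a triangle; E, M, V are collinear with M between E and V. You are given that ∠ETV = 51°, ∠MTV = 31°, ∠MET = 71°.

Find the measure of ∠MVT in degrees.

1. ∠TEV = 71°  [M on ray EV]
2. ∠EVT = 58°  [△TEV]
3. ∠MVT = 58°  [M on ray VE]

∠MVT = 58°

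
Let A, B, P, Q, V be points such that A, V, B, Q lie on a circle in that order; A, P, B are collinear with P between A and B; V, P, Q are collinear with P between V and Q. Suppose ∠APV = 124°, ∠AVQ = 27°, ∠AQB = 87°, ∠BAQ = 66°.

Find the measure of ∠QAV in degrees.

∠QAV = 95°

1. ∠BPQ = 124°  [vertical angles at P]
2. ∠ABQ = 27°  [same arc AQ]
3. ∠BVQ = 66°  [same arc BQ]
4. ∠BQV = 29°  [△BPQ]
5. ∠QBV = 85°  [△VBQ]
6. ∠QAV = 95°  [cyclic AVBQ, opposite ∠A+∠B]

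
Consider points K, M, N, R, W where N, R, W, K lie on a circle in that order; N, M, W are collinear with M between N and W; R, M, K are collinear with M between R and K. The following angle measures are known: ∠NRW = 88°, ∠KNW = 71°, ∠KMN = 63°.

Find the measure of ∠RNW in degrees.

∠RNW = 46°

1. ∠KRW = 71°  [same arc WK]
2. ∠RMW = 63°  [vertical angles at M]
3. ∠NWR = 46°  [△RMW]
4. ∠RNW = 46°  [△NRW]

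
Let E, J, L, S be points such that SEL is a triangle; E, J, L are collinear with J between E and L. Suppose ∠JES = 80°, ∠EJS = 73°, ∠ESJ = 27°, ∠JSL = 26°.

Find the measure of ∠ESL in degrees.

∠ESL = 53°

1. ∠LES = 80°  [J on ray EL]
2. ∠LJS = 107°  [linear pair at J on EL]
3. ∠JLS = 47°  [△SJL]
4. ∠ELS = 47°  [J on ray LE]
5. ∠ESL = 53°  [△SEL]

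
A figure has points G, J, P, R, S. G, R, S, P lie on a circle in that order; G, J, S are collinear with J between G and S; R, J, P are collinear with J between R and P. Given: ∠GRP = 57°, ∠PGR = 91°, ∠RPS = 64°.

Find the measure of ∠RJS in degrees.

∠RJS = 121°

1. ∠GPR = 32°  [△GRP]
2. ∠PSR = 89°  [cyclic GRSP, opposite ∠G+∠S]
3. ∠PRS = 27°  [△RSP]
4. ∠GSR = 32°  [same arc GR]
5. ∠RJS = 121°  [△RJS]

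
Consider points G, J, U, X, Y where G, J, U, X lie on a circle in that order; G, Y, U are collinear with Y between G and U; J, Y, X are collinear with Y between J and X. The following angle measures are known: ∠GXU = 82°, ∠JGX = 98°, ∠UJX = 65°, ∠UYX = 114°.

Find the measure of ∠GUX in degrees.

1. ∠JUX = 82°  [cyclic GJUX, opposite ∠G+∠U]
2. ∠JXU = 33°  [△JUX]
3. ∠GUX = 33°  [△UYX]

∠GUX = 33°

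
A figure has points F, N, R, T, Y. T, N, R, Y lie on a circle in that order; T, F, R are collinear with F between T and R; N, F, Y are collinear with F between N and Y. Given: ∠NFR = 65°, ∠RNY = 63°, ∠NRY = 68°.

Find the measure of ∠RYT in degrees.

1. ∠TFY = 65°  [vertical angles at F]
2. ∠RTY = 63°  [same arc RY]
3. ∠NYR = 49°  [△NRY]
4. ∠RFY = 115°  [linear pair at F on TR]
5. ∠TRY = 16°  [△RFY]
6. ∠RYT = 101°  [△TRY]

∠RYT = 101°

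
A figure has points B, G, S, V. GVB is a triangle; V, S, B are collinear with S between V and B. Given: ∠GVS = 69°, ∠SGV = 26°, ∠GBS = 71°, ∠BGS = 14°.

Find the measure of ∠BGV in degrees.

1. ∠BVG = 69°  [S on ray VB]
2. ∠GBV = 71°  [S on ray BV]
3. ∠BGV = 40°  [△GVB]

∠BGV = 40°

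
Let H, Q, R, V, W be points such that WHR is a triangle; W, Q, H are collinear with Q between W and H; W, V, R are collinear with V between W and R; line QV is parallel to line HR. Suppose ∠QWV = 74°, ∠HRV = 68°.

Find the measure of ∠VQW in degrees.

∠VQW = 38°

1. ∠HWR = 74°  [Q on WH, V on WR]
2. ∠HRW = 68°  [V on ray RW]
3. ∠RHW = 38°  [△WHR]
4. ∠VQW = 38°  [QV∥HR, corresponding at Q]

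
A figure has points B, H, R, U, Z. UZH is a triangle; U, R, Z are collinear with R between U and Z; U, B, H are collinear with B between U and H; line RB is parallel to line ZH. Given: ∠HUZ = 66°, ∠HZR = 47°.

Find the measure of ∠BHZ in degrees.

1. ∠HZU = 47°  [R on ray ZU]
2. ∠UHZ = 67°  [△UZH]
3. ∠BHZ = 67°  [B on ray HU]

∠BHZ = 67°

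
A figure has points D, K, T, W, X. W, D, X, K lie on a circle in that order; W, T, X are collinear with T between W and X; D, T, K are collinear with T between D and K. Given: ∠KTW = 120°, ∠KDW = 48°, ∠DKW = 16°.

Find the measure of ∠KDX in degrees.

1. ∠DTX = 120°  [vertical angles at T]
2. ∠DXW = 16°  [same arc WD]
3. ∠KDX = 44°  [△DTX]

∠KDX = 44°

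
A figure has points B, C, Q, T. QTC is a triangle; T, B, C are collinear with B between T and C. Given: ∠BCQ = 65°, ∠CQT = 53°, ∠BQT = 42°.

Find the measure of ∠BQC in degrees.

1. ∠QCT = 65°  [B on ray CT]
2. ∠CTQ = 62°  [△QTC]
3. ∠BTQ = 62°  [B on ray TC]
4. ∠QBT = 76°  [△QTB]
5. ∠CBQ = 104°  [linear pair at B on TC]
6. ∠BQC = 11°  [△QBC]

∠BQC = 11°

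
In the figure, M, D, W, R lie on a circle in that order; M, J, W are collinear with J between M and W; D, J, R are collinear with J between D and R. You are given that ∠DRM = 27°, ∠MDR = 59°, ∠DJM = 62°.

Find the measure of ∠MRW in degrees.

1. ∠DWM = 27°  [same arc MD]
2. ∠DMW = 59°  [△MJD]
3. ∠MDW = 94°  [△MDW]
4. ∠MRW = 86°  [cyclic MDWR, opposite ∠D+∠R]

∠MRW = 86°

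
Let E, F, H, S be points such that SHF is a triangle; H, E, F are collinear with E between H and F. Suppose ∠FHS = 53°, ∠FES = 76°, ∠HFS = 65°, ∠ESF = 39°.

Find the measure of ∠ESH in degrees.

∠ESH = 23°

1. ∠EHS = 53°  [E on ray HF]
2. ∠HES = 104°  [linear pair at E on HF]
3. ∠ESH = 23°  [△SHE]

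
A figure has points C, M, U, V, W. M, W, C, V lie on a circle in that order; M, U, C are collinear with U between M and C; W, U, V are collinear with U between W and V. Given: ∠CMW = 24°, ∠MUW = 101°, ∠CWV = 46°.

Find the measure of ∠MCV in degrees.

∠MCV = 55°

1. ∠CVW = 24°  [same arc WC]
2. ∠CUV = 101°  [vertical angles at U]
3. ∠MCV = 55°  [△CUV]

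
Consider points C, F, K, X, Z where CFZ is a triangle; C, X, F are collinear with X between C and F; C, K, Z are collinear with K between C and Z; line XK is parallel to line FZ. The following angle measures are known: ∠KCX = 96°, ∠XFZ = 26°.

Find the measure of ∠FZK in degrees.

1. ∠FCZ = 96°  [X on CF, K on CZ]
2. ∠CFZ = 26°  [X on ray FC]
3. ∠CZF = 58°  [△CFZ]
4. ∠FZK = 58°  [K on ray ZC]

∠FZK = 58°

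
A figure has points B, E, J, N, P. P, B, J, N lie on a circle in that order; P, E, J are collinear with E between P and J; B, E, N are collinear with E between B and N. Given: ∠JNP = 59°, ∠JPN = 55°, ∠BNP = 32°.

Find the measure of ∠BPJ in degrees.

1. ∠JBP = 121°  [cyclic PBJN, opposite ∠B+∠N]
2. ∠BJP = 32°  [same arc PB]
3. ∠BPJ = 27°  [△PBJ]

∠BPJ = 27°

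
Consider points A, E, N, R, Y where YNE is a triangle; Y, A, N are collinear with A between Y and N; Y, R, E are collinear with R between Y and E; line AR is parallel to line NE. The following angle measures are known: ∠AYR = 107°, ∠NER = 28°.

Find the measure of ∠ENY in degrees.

1. ∠EYN = 107°  [A on YN, R on YE]
2. ∠NEY = 28°  [R on ray EY]
3. ∠ENY = 45°  [△YNE]

∠ENY = 45°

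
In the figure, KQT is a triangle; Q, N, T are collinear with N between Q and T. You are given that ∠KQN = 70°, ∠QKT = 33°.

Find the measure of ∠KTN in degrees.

1. ∠KQT = 70°  [N on ray QT]
2. ∠KTQ = 77°  [△KQT]
3. ∠KTN = 77°  [N on ray TQ]

∠KTN = 77°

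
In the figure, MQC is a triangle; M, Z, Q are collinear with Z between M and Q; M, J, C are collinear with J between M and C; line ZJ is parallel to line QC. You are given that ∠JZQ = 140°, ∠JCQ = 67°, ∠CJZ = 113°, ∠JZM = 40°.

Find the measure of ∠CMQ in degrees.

1. ∠MCQ = 67°  [J on ray CM]
2. ∠CQM = 40°  [ZJ∥QC, corresponding at Z]
3. ∠CMQ = 73°  [△MQC]

∠CMQ = 73°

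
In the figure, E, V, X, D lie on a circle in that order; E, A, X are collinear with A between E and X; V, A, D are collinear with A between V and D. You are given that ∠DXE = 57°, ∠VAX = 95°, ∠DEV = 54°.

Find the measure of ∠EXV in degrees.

1. ∠DVE = 57°  [same arc ED]
2. ∠EDV = 69°  [△EVD]
3. ∠EXV = 69°  [same arc EV]

∠EXV = 69°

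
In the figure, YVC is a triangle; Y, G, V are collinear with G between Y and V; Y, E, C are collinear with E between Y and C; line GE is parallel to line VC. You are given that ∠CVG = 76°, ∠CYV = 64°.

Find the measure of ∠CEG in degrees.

1. ∠CVY = 76°  [G on ray VY]
2. ∠VCY = 40°  [△YVC]
3. ∠GEY = 40°  [GE∥VC, corresponding at E]
4. ∠CEG = 140°  [linear pair at E on YC]

∠CEG = 140°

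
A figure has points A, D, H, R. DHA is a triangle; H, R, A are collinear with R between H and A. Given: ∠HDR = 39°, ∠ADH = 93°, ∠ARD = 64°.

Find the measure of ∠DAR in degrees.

1. ∠DRH = 116°  [linear pair at R on HA]
2. ∠DHR = 25°  [△DHR]
3. ∠AHD = 25°  [R on ray HA]
4. ∠DAH = 62°  [△DHA]
5. ∠DAR = 62°  [R on ray AH]

∠DAR = 62°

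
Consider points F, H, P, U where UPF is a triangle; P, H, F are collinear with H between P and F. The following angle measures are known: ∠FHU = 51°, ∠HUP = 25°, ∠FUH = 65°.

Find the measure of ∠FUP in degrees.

∠FUP = 90°

1. ∠HFU = 64°  [△UHF]
2. ∠PHU = 129°  [linear pair at H on PF]
3. ∠HPU = 26°  [△UPH]
4. ∠PFU = 64°  [H on ray FP]
5. ∠FPU = 26°  [H on ray PF]
6. ∠FUP = 90°  [△UPF]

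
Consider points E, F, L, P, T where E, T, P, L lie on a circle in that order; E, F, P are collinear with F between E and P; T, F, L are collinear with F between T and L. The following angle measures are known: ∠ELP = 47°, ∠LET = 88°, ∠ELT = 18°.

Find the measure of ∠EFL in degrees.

∠EFL = 103°

1. ∠ETL = 74°  [△ETL]
2. ∠EPL = 74°  [same arc EL]
3. ∠LEP = 59°  [△EPL]
4. ∠EFL = 103°  [△EFL]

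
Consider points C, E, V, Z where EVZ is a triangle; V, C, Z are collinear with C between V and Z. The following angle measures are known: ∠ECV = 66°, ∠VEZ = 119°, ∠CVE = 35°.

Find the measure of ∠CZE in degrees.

1. ∠EVZ = 35°  [C on ray VZ]
2. ∠EZV = 26°  [△EVZ]
3. ∠CZE = 26°  [C on ray ZV]

∠CZE = 26°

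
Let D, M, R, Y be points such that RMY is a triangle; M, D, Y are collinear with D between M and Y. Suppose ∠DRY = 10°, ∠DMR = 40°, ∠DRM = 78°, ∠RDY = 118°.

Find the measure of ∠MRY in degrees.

∠MRY = 88°

1. ∠DYR = 52°  [△RDY]
2. ∠RMY = 40°  [D on ray MY]
3. ∠MYR = 52°  [D on ray YM]
4. ∠MRY = 88°  [△RMY]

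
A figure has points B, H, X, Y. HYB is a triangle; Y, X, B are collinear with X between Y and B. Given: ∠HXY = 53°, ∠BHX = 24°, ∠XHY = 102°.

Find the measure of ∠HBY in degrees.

1. ∠BXH = 127°  [linear pair at X on YB]
2. ∠HBX = 29°  [△HXB]
3. ∠HBY = 29°  [X on ray BY]

∠HBY = 29°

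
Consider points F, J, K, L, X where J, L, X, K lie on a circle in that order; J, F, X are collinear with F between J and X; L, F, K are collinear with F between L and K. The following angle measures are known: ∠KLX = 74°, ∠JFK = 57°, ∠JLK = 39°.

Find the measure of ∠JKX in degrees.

∠JKX = 67°

1. ∠KJX = 74°  [same arc XK]
2. ∠JXK = 39°  [same arc JK]
3. ∠JKX = 67°  [△JXK]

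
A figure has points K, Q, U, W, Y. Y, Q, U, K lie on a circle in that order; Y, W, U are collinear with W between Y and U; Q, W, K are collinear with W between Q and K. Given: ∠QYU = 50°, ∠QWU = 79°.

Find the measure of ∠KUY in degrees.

1. ∠QKU = 50°  [same arc QU]
2. ∠KWY = 79°  [vertical angles at W]
3. ∠KWU = 101°  [linear pair at W on YU]
4. ∠KUY = 29°  [△UWK]

∠KUY = 29°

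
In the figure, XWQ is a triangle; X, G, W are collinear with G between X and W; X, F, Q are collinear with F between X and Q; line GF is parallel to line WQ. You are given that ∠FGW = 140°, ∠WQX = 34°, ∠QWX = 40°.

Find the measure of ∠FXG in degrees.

1. ∠FGX = 40°  [linear pair at G on XW]
2. ∠GFX = 34°  [GF∥WQ, corresponding at F]
3. ∠FXG = 106°  [△XGF]

∠FXG = 106°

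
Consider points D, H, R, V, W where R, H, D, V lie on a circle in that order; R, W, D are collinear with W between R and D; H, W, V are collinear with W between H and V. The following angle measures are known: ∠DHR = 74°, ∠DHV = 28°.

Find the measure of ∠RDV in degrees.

∠RDV = 46°

1. ∠DVR = 106°  [cyclic RHDV, opposite ∠H+∠V]
2. ∠DRV = 28°  [same arc DV]
3. ∠RDV = 46°  [△RDV]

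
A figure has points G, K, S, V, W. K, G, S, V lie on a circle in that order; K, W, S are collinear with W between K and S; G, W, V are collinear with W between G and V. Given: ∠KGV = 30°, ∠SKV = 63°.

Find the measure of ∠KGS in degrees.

1. ∠KSV = 30°  [same arc KV]
2. ∠KVS = 87°  [△KSV]
3. ∠KGS = 93°  [cyclic KGSV, opposite ∠G+∠V]

∠KGS = 93°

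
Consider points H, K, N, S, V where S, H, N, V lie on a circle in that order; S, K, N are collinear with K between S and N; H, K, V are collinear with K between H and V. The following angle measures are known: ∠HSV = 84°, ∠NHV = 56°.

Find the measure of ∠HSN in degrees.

1. ∠HNV = 96°  [cyclic SHNV, opposite ∠S+∠N]
2. ∠HVN = 28°  [△HNV]
3. ∠HSN = 28°  [same arc HN]

∠HSN = 28°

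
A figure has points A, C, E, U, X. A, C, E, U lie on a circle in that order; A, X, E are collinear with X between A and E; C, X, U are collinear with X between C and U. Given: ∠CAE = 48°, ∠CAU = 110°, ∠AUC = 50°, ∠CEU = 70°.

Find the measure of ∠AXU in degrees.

1. ∠CUE = 48°  [same arc CE]
2. ∠AEC = 50°  [same arc AC]
3. ∠ECU = 62°  [△CEU]
4. ∠CXE = 68°  [△CXE]
5. ∠AXU = 68°  [vertical angles at X]

∠AXU = 68°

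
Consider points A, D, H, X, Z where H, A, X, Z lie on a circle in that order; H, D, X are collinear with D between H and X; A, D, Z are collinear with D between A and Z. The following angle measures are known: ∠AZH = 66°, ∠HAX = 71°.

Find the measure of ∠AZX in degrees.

∠AZX = 43°

1. ∠AXH = 66°  [same arc HA]
2. ∠AHX = 43°  [△HAX]
3. ∠AZX = 43°  [same arc AX]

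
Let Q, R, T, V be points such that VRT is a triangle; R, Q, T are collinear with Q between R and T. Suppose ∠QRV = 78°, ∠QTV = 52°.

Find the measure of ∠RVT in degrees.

1. ∠TRV = 78°  [Q on ray RT]
2. ∠RTV = 52°  [Q on ray TR]
3. ∠RVT = 50°  [△VRT]

∠RVT = 50°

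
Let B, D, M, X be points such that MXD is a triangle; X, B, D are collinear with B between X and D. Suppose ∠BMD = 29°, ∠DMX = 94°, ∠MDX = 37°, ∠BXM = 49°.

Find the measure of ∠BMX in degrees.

∠BMX = 65°

1. ∠BDM = 37°  [B on ray DX]
2. ∠DBM = 114°  [△MBD]
3. ∠MBX = 66°  [linear pair at B on XD]
4. ∠BMX = 65°  [△MXB]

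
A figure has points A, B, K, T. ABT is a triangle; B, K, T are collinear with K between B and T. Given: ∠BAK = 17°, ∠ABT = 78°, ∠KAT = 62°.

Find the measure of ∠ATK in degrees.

1. ∠ABK = 78°  [K on ray BT]
2. ∠AKB = 85°  [△ABK]
3. ∠AKT = 95°  [linear pair at K on BT]
4. ∠ATK = 23°  [△AKT]

∠ATK = 23°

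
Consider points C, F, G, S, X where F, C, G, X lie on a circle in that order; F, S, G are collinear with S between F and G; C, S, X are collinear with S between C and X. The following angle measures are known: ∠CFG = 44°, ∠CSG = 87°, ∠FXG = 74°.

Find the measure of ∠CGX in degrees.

1. ∠CXG = 44°  [same arc CG]
2. ∠FCG = 106°  [cyclic FCGX, opposite ∠C+∠X]
3. ∠CGF = 30°  [△FCG]
4. ∠GCX = 63°  [△CSG]
5. ∠CGX = 73°  [△CGX]

∠CGX = 73°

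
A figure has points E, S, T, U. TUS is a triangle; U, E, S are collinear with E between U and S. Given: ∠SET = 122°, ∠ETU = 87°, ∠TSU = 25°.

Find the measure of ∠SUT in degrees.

1. ∠TEU = 58°  [linear pair at E on US]
2. ∠EUT = 35°  [△TUE]
3. ∠SUT = 35°  [E on ray US]

∠SUT = 35°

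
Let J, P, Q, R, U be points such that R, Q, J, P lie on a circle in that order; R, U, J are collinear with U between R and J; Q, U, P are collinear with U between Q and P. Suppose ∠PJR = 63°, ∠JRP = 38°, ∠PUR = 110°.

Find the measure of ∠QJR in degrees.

∠QJR = 32°

1. ∠JQP = 38°  [same arc JP]
2. ∠JUQ = 110°  [vertical angles at U]
3. ∠QJR = 32°  [△QUJ]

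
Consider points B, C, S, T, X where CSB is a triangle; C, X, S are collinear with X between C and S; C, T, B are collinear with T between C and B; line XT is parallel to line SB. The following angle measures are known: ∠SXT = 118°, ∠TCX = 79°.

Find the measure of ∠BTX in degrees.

1. ∠CXT = 62°  [linear pair at X on CS]
2. ∠CTX = 39°  [△CXT]
3. ∠BTX = 141°  [linear pair at T on CB]

∠BTX = 141°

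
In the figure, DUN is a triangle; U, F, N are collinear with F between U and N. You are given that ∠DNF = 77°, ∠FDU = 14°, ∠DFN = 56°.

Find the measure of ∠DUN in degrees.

∠DUN = 42°

1. ∠DFU = 124°  [linear pair at F on UN]
2. ∠DUF = 42°  [△DUF]
3. ∠DUN = 42°  [F on ray UN]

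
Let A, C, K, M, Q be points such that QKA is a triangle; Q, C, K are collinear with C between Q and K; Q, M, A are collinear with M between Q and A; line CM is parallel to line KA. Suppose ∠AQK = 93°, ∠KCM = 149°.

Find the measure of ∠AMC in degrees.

∠AMC = 124°

1. ∠CQM = 93°  [C on QK, M on QA]
2. ∠MCQ = 31°  [linear pair at C on QK]
3. ∠CMQ = 56°  [△QCM]
4. ∠AMC = 124°  [linear pair at M on QA]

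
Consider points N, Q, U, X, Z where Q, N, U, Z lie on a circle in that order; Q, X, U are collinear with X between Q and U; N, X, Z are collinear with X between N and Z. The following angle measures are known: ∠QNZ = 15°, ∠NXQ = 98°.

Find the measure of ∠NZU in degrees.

1. ∠QUZ = 15°  [same arc QZ]
2. ∠UXZ = 98°  [vertical angles at X]
3. ∠NZU = 67°  [△UXZ]

∠NZU = 67°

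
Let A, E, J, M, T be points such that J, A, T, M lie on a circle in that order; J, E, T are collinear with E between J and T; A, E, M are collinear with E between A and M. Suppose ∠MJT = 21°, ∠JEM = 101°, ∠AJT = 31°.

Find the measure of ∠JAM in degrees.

∠JAM = 70°

1. ∠AET = 101°  [vertical angles at E]
2. ∠AEJ = 79°  [linear pair at E on JT]
3. ∠JAM = 70°  [△JEA]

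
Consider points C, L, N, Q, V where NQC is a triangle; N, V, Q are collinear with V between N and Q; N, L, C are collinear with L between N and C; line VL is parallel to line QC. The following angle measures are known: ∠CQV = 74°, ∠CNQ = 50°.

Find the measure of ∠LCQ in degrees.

1. ∠CQN = 74°  [V on ray QN]
2. ∠NCQ = 56°  [△NQC]
3. ∠LCQ = 56°  [L on ray CN]

∠LCQ = 56°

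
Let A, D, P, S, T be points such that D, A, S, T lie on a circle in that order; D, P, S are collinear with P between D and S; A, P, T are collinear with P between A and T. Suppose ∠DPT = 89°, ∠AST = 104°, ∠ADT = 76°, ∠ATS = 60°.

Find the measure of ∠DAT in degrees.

∠DAT = 29°

1. ∠APS = 89°  [vertical angles at P]
2. ∠ADS = 60°  [same arc AS]
3. ∠APD = 91°  [linear pair at P on DS]
4. ∠DAT = 29°  [△DPA]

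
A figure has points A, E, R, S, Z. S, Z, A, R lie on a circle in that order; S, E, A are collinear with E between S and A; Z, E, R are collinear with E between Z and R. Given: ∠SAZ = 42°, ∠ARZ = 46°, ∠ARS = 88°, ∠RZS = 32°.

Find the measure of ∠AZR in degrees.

∠AZR = 60°

1. ∠RAS = 32°  [same arc SR]
2. ∠ASR = 60°  [△SAR]
3. ∠AZR = 60°  [same arc AR]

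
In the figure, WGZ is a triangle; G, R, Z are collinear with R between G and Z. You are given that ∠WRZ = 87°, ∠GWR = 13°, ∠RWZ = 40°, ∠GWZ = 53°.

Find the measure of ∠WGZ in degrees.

1. ∠GRW = 93°  [linear pair at R on GZ]
2. ∠RGW = 74°  [△WGR]
3. ∠WGZ = 74°  [R on ray GZ]

∠WGZ = 74°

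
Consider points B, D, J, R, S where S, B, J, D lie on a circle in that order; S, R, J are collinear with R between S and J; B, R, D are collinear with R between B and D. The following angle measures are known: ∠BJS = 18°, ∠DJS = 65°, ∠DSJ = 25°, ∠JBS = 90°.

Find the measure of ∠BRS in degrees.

1. ∠BSJ = 72°  [△SBJ]
2. ∠DBS = 65°  [same arc SD]
3. ∠BRS = 43°  [△SRB]

∠BRS = 43°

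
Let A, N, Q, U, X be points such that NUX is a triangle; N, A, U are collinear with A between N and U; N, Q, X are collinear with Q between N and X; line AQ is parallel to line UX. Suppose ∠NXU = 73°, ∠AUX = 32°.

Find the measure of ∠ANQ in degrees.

1. ∠NUX = 32°  [A on ray UN]
2. ∠UNX = 75°  [△NUX]
3. ∠ANQ = 75°  [A on NU, Q on NX]

∠ANQ = 75°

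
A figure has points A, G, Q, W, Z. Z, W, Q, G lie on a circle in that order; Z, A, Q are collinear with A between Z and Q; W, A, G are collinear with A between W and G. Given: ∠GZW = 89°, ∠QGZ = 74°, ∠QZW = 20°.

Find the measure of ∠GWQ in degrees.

∠GWQ = 69°

1. ∠GQW = 91°  [cyclic ZWQG, opposite ∠Z+∠Q]
2. ∠QGW = 20°  [same arc WQ]
3. ∠GWQ = 69°  [△WQG]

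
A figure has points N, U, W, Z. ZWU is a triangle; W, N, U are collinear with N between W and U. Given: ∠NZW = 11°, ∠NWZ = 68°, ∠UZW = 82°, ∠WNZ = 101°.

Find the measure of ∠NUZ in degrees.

1. ∠UWZ = 68°  [N on ray WU]
2. ∠WUZ = 30°  [△ZWU]
3. ∠NUZ = 30°  [N on ray UW]

∠NUZ = 30°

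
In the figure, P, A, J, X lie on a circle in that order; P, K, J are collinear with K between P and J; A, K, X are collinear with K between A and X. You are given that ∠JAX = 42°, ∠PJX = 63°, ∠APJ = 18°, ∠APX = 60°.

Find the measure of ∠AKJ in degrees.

∠AKJ = 81°

1. ∠PAX = 63°  [same arc PX]
2. ∠AKP = 99°  [△PKA]
3. ∠AKJ = 81°  [linear pair at K on PJ]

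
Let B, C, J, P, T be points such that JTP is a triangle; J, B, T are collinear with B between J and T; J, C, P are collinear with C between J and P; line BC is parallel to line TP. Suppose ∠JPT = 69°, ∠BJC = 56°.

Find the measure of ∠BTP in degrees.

1. ∠BCJ = 69°  [BC∥TP, corresponding at C]
2. ∠CBJ = 55°  [△JBC]
3. ∠CBT = 125°  [linear pair at B on JT]
4. ∠BTP = 55°  [BC∥TP, co-interior at T–B]

∠BTP = 55°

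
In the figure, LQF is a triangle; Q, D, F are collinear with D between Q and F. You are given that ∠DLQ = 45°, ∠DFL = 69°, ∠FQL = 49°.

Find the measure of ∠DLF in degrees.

∠DLF = 17°

1. ∠DQL = 49°  [D on ray QF]
2. ∠LDQ = 86°  [△LQD]
3. ∠FDL = 94°  [linear pair at D on QF]
4. ∠DLF = 17°  [△LDF]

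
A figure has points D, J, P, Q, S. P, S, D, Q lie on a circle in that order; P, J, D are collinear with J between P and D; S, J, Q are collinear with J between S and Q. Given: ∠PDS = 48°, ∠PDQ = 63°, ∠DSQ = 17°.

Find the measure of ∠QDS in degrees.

∠QDS = 111°

1. ∠PQS = 48°  [same arc PS]
2. ∠PSQ = 63°  [same arc PQ]
3. ∠QPS = 69°  [△PSQ]
4. ∠QDS = 111°  [cyclic PSDQ, opposite ∠P+∠D]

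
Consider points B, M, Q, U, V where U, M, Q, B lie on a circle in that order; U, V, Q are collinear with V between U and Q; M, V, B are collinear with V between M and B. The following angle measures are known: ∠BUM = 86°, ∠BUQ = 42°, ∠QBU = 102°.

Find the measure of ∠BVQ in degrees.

1. ∠BQM = 94°  [cyclic UMQB, opposite ∠U+∠Q]
2. ∠BMQ = 42°  [same arc QB]
3. ∠BQU = 36°  [△UQB]
4. ∠MBQ = 44°  [△MQB]
5. ∠BVQ = 100°  [△QVB]

∠BVQ = 100°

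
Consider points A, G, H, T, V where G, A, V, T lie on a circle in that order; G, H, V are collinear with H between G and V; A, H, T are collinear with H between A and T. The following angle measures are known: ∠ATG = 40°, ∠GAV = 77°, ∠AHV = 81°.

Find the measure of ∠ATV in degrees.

1. ∠AVG = 40°  [same arc GA]
2. ∠AGV = 63°  [△GAV]
3. ∠ATV = 63°  [same arc AV]

∠ATV = 63°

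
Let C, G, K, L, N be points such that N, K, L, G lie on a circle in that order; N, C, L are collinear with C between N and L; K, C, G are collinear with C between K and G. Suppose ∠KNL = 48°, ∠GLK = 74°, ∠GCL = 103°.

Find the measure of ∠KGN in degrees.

∠KGN = 45°

1. ∠KGL = 48°  [same arc KL]
2. ∠GKL = 58°  [△KLG]
3. ∠GCN = 77°  [linear pair at C on NL]
4. ∠GNL = 58°  [same arc LG]
5. ∠KGN = 45°  [△NCG]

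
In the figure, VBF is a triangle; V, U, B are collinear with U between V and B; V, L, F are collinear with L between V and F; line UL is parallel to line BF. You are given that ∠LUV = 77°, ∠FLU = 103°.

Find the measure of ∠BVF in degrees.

∠BVF = 26°

1. ∠ULV = 77°  [linear pair at L on VF]
2. ∠LVU = 26°  [△VUL]
3. ∠BVF = 26°  [U on VB, L on VF]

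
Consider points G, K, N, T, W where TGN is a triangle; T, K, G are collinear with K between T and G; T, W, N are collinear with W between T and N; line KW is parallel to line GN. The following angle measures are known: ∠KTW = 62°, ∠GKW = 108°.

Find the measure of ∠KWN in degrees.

1. ∠TKW = 72°  [linear pair at K on TG]
2. ∠KWT = 46°  [△TKW]
3. ∠KWN = 134°  [linear pair at W on TN]

∠KWN = 134°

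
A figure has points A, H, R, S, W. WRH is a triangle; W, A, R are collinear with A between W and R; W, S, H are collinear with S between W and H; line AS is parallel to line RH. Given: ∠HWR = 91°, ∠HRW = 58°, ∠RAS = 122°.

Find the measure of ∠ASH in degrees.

1. ∠RHW = 31°  [△WRH]
2. ∠ASW = 31°  [AS∥RH, corresponding at S]
3. ∠ASH = 149°  [linear pair at S on WH]

∠ASH = 149°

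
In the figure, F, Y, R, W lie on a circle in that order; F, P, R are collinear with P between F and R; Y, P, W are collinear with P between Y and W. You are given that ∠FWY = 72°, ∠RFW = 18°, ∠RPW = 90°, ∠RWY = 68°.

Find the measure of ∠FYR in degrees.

1. ∠FRY = 72°  [same arc FY]
2. ∠RFY = 68°  [same arc YR]
3. ∠FYR = 40°  [△FYR]

∠FYR = 40°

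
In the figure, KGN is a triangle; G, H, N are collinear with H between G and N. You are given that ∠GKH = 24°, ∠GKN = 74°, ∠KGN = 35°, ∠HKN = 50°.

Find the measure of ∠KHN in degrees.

∠KHN = 59°

1. ∠GNK = 71°  [△KGN]
2. ∠HNK = 71°  [H on ray NG]
3. ∠KHN = 59°  [△KHN]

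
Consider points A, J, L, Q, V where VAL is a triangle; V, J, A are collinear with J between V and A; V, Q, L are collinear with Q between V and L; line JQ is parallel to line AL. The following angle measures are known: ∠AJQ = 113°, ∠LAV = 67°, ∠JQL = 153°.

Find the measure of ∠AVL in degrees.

∠AVL = 86°

1. ∠QJV = 67°  [linear pair at J on VA]
2. ∠JQV = 27°  [linear pair at Q on VL]
3. ∠JVQ = 86°  [△VJQ]
4. ∠AVL = 86°  [J on VA, Q on VL]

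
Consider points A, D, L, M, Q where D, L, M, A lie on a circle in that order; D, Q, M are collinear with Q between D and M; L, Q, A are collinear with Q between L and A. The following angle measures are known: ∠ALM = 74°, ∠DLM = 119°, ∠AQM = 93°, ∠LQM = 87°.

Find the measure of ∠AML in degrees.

∠AML = 64°

1. ∠DML = 19°  [△LQM]
2. ∠LDM = 42°  [△DLM]
3. ∠LAM = 42°  [same arc LM]
4. ∠AML = 64°  [△LMA]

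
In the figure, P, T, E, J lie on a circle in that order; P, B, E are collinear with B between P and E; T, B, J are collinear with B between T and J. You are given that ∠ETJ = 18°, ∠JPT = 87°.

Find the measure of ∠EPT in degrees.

1. ∠JET = 93°  [cyclic PTEJ, opposite ∠P+∠E]
2. ∠EJT = 69°  [△TEJ]
3. ∠EPT = 69°  [same arc TE]

∠EPT = 69°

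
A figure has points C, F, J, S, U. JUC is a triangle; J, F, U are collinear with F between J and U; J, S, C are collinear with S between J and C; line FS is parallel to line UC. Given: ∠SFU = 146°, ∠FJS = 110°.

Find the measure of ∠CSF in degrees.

∠CSF = 144°

1. ∠JFS = 34°  [linear pair at F on JU]
2. ∠FSJ = 36°  [△JFS]
3. ∠CSF = 144°  [linear pair at S on JC]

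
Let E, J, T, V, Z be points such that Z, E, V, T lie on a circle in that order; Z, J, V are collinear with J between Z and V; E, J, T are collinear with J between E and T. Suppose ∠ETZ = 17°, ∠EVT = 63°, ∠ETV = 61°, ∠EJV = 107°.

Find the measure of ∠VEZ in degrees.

∠VEZ = 102°

1. ∠EVZ = 17°  [same arc ZE]
2. ∠EZV = 61°  [same arc EV]
3. ∠VEZ = 102°  [△ZEV]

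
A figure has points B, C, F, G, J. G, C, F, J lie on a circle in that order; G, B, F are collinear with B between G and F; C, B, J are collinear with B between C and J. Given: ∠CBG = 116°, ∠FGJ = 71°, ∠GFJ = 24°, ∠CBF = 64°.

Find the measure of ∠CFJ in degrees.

1. ∠FBJ = 116°  [vertical angles at B]
2. ∠FCJ = 71°  [same arc FJ]
3. ∠CJF = 40°  [△FBJ]
4. ∠CFJ = 69°  [△CFJ]

∠CFJ = 69°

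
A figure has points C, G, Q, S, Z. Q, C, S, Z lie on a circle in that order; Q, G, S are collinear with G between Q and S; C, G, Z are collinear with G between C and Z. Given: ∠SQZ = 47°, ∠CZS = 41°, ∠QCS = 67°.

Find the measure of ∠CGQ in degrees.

∠CGQ = 119°

1. ∠SCZ = 47°  [same arc SZ]
2. ∠CQS = 41°  [same arc CS]
3. ∠CSQ = 72°  [△QCS]
4. ∠CGS = 61°  [△CGS]
5. ∠CGQ = 119°  [linear pair at G on QS]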